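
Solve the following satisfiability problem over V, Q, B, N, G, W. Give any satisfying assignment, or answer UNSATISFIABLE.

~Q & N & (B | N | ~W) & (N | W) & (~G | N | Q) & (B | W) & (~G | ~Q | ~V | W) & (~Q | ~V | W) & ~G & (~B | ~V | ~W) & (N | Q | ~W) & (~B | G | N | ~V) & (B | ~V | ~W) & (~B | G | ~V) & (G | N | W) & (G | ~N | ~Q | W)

Unit clause (~Q) forces Q = False.
Unit clause (N) forces N = True.
Unit clause (~G) forces G = False.
Try V = True:
  (~B | G | ~V) forces B = False.
  (B | W) forces W = True.
  clause (B | ~V | ~W) is falsified — backtrack.
So V = False.
Set B = False.
  then (B | W) forces W = True.
All clauses satisfied.

V=F; Q=F; B=F; N=T; G=F; W=T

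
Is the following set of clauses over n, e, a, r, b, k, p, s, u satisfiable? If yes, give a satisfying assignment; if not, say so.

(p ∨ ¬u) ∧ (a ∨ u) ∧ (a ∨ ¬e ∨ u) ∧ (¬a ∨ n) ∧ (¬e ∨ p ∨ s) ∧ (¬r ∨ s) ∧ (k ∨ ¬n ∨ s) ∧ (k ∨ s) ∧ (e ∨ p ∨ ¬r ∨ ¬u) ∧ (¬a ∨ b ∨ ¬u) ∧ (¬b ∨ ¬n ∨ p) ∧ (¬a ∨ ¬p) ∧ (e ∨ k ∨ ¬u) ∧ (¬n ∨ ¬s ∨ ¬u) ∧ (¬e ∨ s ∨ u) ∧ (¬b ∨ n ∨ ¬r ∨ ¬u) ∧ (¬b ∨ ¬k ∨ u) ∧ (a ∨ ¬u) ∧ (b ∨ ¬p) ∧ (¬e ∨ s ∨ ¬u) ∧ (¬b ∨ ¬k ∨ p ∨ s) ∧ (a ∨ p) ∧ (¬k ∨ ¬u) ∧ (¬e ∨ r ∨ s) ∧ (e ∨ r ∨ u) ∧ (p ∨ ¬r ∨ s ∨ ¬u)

Try n = False:
  (¬a ∨ n) forces a = False.
  (a ∨ u) forces u = True.
  clause (a ∨ ¬u) is falsified — backtrack.
So n = True.
Set e = True.
Set a = True.
  then (¬a ∨ ¬p) forces p = False.
  then (p ∨ ¬u) forces u = False.
  then (¬e ∨ p ∨ s) forces s = True.
  then (¬b ∨ ¬n ∨ p) forces b = False.
Set r = False.
Set k = False.
All clauses satisfied.

n = True, e = True, a = True, r = False, b = False, k = False, p = False, s = True, u = False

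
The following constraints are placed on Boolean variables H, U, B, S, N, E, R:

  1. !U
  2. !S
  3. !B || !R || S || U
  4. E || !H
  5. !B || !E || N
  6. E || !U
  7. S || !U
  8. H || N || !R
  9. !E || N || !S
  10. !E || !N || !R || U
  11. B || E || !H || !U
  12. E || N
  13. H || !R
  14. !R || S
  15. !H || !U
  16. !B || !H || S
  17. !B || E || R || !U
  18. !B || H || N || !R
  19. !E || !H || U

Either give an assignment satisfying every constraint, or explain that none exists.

H=F; U=F; B=F; S=F; N=T; E=F; R=F

Unit clause (!U) forces U = False.
Unit clause (!S) forces S = False.
In (!R || S) only !R is left, so R = False.
Try H = True:
  (E || !H) forces E = True.
  clause (!E || !H || U) is falsified — backtrack.
So H = False.
Set B = False.
Set N = True.
Set E = False.
All clauses satisfied.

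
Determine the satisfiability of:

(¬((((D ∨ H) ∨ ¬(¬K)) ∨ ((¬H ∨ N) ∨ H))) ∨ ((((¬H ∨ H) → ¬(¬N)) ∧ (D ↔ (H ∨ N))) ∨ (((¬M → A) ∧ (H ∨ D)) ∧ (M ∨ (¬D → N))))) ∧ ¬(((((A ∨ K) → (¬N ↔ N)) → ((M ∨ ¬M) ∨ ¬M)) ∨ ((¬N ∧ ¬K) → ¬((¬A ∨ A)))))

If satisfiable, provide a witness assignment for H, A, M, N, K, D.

The formula is unsatisfiable.

The conjunct ¬(((((A ∨ K) → (¬N ↔ N)) → ((M ∨ ¬M) ∨ ¬M)) ∨ ((¬N ∧ ¬K) → ¬((¬A ∨ A))))) is unsatisfiable on its own:
  M = True: this becomes ¬((True ∨ ((¬N ∧ ¬K) → ¬((¬A ∨ A))))) = False.
  M = False: this becomes ¬((True ∨ ((¬N ∧ ¬K) → ¬((¬A ∨ A))))) = False.
So the whole conjunction is unsatisfiable.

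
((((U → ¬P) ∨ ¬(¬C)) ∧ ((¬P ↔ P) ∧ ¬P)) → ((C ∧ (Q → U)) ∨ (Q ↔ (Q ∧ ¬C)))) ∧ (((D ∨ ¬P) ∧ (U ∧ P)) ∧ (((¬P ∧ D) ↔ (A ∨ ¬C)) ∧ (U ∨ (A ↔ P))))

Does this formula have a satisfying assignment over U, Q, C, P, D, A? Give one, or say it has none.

U: True; Q: False; C: True; P: True; D: True; A: False

  (((U → ¬P) ∨ ¬(¬C)) ∧ ((¬P ↔ P) ∧ ¬P)) → ((C ∧ (Q → U)) ∨ (Q ↔ (Q ∧ ¬C))) = True
    ((U → ¬P) ∨ ¬(¬C)) ∧ ((¬P ↔ P) ∧ ¬P) = False
      (U → ¬P) ∨ ¬(¬C) = True
        U → ¬P = False
          ¬P = False
        ¬(¬C) = True
          ¬C = False
      (¬P ↔ P) ∧ ¬P = False
        ¬P ↔ P = False
          ¬P = False
        ¬P = False
    (C ∧ (Q → U)) ∨ (Q ↔ (Q ∧ ¬C)) = True
      C ∧ (Q → U) = True
        Q → U = True
      Q ↔ (Q ∧ ¬C) = True
        Q ∧ ¬C = False
          ¬C = False
  ((D ∨ ¬P) ∧ (U ∧ P)) ∧ (((¬P ∧ D) ↔ (A ∨ ¬C)) ∧ (U ∨ (A ↔ P))) = True
    (D ∨ ¬P) ∧ (U ∧ P) = True
      D ∨ ¬P = True
        ¬P = False
      U ∧ P = True
    ((¬P ∧ D) ↔ (A ∨ ¬C)) ∧ (U ∨ (A ↔ P)) = True
      (¬P ∧ D) ↔ (A ∨ ¬C) = True
        ¬P ∧ D = False
          ¬P = False
        A ∨ ¬C = False
          ¬C = False
      U ∨ (A ↔ P) = True
        A ↔ P = False
Both conjuncts True, so the formula holds.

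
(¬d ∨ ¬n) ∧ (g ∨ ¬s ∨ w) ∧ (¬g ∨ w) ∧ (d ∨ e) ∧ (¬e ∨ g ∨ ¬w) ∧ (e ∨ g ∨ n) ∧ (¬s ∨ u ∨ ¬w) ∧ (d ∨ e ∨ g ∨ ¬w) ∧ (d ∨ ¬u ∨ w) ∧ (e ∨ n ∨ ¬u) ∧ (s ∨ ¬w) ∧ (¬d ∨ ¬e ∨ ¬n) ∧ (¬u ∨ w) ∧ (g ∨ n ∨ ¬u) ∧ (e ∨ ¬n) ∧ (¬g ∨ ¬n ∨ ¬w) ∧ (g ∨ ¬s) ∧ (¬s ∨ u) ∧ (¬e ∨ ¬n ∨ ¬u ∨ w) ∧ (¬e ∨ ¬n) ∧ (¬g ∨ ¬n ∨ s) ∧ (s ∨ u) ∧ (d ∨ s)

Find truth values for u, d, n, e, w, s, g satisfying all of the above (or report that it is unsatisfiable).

Try u = False:
  (¬s ∨ u) forces s = False.
  clause (s ∨ u) is falsified — backtrack.
So u = True.
  then (¬u ∨ w) forces w = True.
  then (s ∨ ¬w) forces s = True.
  then (g ∨ ¬s) forces g = True.
  then (¬g ∨ ¬n ∨ ¬w) forces n = False.
  then (e ∨ n ∨ ¬u) forces e = True.
Set d = True.
All clauses satisfied.

u = True, d = True, n = False, e = True, w = True, s = True, g = True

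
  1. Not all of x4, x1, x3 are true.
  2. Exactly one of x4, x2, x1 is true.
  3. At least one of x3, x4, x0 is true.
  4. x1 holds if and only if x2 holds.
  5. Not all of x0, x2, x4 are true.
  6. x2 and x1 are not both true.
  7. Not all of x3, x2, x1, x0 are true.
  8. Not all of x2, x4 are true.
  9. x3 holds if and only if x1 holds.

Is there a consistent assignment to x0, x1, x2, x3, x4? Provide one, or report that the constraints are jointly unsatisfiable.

x0=F, x1=F, x2=F, x3=F, x4=T

  (1) {x4, x1, x3}: 1/3 true — not all ✓
  (2) {x4, x2, x1}: 1 true — exactly one ✓
  (3) {x3, x4, x0}: 1 true — at least one ✓
  (4) x1=F, x2=F — same ✓
  (5) {x0, x2, x4}: 1/3 true — not all ✓
  (6) x2=F, x1=F — not both ✓
  (7) {x3, x2, x1, x0}: 0/4 true — not all ✓
  (8) {x2, x4}: 1/2 true — not all ✓
  (9) x3=F, x1=F — same ✓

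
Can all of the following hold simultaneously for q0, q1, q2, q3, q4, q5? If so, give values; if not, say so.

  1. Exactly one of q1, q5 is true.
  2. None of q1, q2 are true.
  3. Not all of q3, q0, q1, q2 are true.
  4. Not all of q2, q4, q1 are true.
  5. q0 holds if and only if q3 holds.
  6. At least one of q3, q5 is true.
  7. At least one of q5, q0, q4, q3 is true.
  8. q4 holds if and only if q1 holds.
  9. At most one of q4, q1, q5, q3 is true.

q0=F, q1=F, q2=F, q3=F, q4=F, q5=T

  (1) {q1, q5}: 1 true — exactly one ✓
  (2) {q1, q2}: 0 true — none ✓
  (3) {q3, q0, q1, q2}: 0/4 true — not all ✓
  (4) {q2, q4, q1}: 0/3 true — not all ✓
  (5) q0=F, q3=F — same ✓
  (6) {q3, q5}: 1 true — at least one ✓
  (7) {q5, q0, q4, q3}: 1 true — at least one ✓
  (8) q4=F, q1=F — same ✓
  (9) {q4, q1, q5, q3}: 1 true — at most one ✓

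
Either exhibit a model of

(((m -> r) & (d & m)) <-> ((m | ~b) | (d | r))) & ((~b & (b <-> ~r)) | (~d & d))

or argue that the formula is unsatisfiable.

b = False, m = True, r = True, d = True

  ((m -> r) & (d & m)) <-> ((m | ~b) | (d | r)) = True
    (m -> r) & (d & m) = True
      m -> r = True
      d & m = True
    (m | ~b) | (d | r) = True
      m | ~b = True
        ~b = True
      d | r = True
  (~b & (b <-> ~r)) | (~d & d) = True
    ~b & (b <-> ~r) = True
      ~b = True
      b <-> ~r = True
        ~r = False
    ~d & d = False
      ~d = False
Both conjuncts True, so the formula holds.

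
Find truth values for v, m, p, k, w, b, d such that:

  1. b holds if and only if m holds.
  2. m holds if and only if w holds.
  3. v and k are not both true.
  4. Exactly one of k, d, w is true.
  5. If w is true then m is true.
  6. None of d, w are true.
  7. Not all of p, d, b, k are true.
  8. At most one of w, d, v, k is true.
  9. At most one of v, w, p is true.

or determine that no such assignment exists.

v = False, m = False, p = True, k = True, w = False, b = False, d = False

  (1) b=F, m=F — same ✓
  (2) m=F, w=F — same ✓
  (3) v=F, k=T — not both ✓
  (4) {k, d, w}: 1 true — exactly one ✓
  (5) w=F ⇒ m: vacuous ✓
  (6) {d, w}: 0 true — none ✓
  (7) {p, d, b, k}: 2/4 true — not all ✓
  (8) {w, d, v, k}: 1 true — at most one ✓
  (9) {v, w, p}: 1 true — at most one ✓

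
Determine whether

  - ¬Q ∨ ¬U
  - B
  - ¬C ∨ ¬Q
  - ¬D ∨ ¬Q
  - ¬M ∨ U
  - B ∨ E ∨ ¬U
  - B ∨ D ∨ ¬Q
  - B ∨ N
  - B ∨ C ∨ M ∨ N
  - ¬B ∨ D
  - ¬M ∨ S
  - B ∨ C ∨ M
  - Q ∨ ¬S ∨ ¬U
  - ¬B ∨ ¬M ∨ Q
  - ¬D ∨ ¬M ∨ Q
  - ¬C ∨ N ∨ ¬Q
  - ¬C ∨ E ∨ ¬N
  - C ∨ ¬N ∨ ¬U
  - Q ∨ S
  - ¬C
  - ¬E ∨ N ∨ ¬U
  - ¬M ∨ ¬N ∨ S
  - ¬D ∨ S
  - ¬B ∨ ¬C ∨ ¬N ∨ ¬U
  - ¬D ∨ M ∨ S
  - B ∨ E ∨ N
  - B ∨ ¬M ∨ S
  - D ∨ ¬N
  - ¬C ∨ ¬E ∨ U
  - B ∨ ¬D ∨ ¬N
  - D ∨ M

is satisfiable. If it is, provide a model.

M: False; Q: False; N: False; D: True; C: False; U: False; E: True; B: True; S: True

Unit clause (B) forces B = True.
In (¬B ∨ D) only D is left, so D = True.
Unit clause (¬C) forces C = False.
In (¬D ∨ S) only S is left, so S = True.
In (¬D ∨ ¬Q) only ¬Q is left, so Q = False.
In (Q ∨ ¬S ∨ ¬U) only ¬U is left, so U = False.
In (¬B ∨ ¬M ∨ Q) only ¬M is left, so M = False.
Set N = False.
Set E = True.
All clauses satisfied.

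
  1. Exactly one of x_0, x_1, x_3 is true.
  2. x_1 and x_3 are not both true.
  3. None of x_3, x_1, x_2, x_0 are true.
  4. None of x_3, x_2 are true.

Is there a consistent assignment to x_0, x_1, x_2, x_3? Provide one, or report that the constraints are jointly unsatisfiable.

The formula is unsatisfiable.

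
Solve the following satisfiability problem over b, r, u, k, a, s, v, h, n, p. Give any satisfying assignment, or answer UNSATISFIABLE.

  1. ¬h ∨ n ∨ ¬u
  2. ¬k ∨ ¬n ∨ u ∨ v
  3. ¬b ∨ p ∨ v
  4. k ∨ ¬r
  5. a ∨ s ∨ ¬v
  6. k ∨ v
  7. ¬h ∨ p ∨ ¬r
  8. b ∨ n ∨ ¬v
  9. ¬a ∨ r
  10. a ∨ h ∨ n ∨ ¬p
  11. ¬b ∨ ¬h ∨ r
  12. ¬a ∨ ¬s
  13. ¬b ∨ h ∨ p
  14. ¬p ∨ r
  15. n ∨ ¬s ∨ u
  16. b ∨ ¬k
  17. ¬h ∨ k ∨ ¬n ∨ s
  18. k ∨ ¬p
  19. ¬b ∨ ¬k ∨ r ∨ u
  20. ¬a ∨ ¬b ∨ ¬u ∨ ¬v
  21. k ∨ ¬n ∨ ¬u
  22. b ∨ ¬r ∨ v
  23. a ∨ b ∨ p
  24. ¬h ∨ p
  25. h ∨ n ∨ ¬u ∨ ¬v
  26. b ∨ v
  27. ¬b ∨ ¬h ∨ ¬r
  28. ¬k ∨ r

b=T, r=T, u=F, k=T, a=F, s=T, v=T, h=F, n=T, p=T

Set b = True.
Try r = False:
  (¬a ∨ r) forces a = False.
  (¬b ∨ ¬h ∨ r) forces h = False.
  (¬b ∨ h ∨ p) forces p = True.
  clause (¬p ∨ r) is falsified — backtrack.
So r = True.
  then (k ∨ ¬r) forces k = True.
  then (¬b ∨ ¬h ∨ ¬r) forces h = False.
  then (¬b ∨ h ∨ p) forces p = True.
Set u = False.
Set a = False.
  then (a ∨ h ∨ n ∨ ¬p) forces n = True.
  then (¬k ∨ ¬n ∨ u ∨ v) forces v = True.
  then (a ∨ s ∨ ¬v) forces s = True.
All clauses satisfied.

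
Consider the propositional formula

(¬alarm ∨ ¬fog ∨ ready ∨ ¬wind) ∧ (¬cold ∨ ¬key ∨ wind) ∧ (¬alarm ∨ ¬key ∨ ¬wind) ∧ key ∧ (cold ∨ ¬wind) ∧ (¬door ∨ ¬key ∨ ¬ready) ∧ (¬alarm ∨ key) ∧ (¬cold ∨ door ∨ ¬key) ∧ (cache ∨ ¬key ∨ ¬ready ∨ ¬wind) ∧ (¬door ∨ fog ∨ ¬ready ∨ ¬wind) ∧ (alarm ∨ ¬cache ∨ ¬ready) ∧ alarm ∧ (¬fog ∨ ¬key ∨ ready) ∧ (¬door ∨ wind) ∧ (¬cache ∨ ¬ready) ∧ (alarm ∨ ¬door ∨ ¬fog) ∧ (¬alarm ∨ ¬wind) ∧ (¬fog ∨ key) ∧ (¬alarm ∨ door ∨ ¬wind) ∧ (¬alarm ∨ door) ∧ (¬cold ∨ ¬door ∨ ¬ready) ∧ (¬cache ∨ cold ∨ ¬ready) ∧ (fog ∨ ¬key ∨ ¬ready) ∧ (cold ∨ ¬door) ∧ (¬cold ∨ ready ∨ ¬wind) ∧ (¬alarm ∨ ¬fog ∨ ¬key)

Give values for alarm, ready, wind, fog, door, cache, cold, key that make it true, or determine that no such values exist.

Case alarm = True:
  (key) forces key = True.
  (¬alarm ∨ ¬key ∨ ¬wind) forces wind = False.
  (¬cold ∨ ¬key ∨ wind) forces cold = False.
  (¬door ∨ wind) forces door = False.
  Clause (¬alarm ∨ door) is falsified — contradiction.
Case alarm = False:
  Clause (alarm) is falsified — contradiction.
Both cases fail, so the formula is unsatisfiable.

Unsatisfiable — no assignment works.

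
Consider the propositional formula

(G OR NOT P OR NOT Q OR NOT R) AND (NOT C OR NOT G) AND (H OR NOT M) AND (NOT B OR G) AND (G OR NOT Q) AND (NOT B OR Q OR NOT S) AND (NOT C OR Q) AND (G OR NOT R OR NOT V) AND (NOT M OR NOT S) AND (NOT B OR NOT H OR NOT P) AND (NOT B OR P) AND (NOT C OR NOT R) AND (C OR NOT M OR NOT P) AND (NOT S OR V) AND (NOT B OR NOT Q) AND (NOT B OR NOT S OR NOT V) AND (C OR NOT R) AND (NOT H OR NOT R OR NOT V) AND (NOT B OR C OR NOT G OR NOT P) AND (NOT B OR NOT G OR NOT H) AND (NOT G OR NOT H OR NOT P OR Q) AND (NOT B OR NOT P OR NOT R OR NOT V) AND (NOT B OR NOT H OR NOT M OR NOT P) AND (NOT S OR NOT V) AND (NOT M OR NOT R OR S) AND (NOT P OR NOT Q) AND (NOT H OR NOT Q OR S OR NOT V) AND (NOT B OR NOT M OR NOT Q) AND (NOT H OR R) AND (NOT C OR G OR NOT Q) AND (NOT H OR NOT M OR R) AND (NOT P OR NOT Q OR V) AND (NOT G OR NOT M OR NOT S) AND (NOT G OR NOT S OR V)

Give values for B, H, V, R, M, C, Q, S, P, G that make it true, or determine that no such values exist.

B = False; H = False; V = False; R = False; M = False; C = False; Q = False; S = False; P = False; G = True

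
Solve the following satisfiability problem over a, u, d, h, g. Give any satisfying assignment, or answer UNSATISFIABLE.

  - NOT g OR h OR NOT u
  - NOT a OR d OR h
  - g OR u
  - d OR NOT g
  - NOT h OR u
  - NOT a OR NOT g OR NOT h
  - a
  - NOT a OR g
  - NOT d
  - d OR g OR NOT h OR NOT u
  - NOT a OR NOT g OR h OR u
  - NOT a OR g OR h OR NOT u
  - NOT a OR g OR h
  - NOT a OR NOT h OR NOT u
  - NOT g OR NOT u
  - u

UNSATISFIABLE

Case a = True:
  (NOT a OR g) forces g = True.
  (d OR NOT g) forces d = True.
  Clause (NOT d) is falsified — contradiction.
Case a = False:
  Clause (a) is falsified — contradiction.
Both cases fail, so the formula is unsatisfiable.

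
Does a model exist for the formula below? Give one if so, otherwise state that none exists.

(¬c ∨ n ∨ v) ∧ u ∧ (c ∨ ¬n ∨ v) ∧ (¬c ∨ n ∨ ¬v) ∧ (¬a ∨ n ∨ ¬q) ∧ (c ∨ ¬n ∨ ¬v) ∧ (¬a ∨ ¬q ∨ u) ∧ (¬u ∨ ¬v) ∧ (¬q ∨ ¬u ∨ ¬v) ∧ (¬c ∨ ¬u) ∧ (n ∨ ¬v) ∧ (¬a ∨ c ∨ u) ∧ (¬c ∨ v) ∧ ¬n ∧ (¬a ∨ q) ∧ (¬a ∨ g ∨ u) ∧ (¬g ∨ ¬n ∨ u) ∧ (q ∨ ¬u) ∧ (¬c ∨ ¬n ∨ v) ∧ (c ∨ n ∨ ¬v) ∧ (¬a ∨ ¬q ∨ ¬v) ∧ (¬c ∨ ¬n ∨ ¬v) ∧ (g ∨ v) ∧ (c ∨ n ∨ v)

Case u = True:
  (¬u ∨ ¬v) forces v = False.
  (¬c ∨ ¬u) forces c = False.
  (c ∨ ¬n ∨ v) forces n = False.
  Clause (c ∨ n ∨ v) is falsified — contradiction.
Case u = False:
  Clause (u) is falsified — contradiction.
Both cases fail, so the formula is unsatisfiable.

UNSATISFIABLE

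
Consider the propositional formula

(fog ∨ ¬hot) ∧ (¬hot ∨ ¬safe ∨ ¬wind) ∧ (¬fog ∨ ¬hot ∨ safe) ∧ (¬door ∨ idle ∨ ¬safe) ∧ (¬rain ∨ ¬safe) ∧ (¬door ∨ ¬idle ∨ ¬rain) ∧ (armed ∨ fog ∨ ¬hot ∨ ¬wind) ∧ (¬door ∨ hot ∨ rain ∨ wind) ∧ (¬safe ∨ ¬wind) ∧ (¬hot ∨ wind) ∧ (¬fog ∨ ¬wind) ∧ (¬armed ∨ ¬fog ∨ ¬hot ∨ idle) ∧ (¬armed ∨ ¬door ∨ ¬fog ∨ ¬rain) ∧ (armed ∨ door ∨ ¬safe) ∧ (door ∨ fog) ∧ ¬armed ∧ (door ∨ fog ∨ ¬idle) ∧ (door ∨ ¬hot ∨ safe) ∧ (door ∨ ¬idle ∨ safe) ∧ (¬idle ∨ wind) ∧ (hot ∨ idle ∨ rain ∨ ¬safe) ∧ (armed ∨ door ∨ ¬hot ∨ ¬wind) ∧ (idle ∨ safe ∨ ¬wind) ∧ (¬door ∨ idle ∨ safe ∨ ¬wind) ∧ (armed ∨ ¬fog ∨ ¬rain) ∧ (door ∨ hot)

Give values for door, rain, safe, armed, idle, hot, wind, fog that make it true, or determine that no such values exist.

Unit clause (¬armed) forces armed = False.
Try door = False:
  (armed ∨ door ∨ ¬safe) forces safe = False.
  (door ∨ fog) forces fog = True.
  (¬fog ∨ ¬hot ∨ safe) forces hot = False.
  clause (door ∨ hot) is falsified — backtrack.
So door = True.
Set rain = True.
  then (¬rain ∨ ¬safe) forces safe = False.
  then (¬door ∨ ¬idle ∨ ¬rain) forces idle = False.
  then (idle ∨ safe ∨ ¬wind) forces wind = False.
  then (armed ∨ ¬fog ∨ ¬rain) forces fog = False.
  then (fog ∨ ¬hot) forces hot = False.
All clauses satisfied.

door=T, rain=T, safe=F, armed=F, idle=F, hot=F, wind=F, fog=F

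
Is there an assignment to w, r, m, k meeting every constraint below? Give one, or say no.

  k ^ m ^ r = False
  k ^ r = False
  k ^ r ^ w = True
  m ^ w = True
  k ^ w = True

w = True; r = False; m = False; k = False

k ^ m ^ r = F ^ F ^ F = False ✓
k ^ r = F ^ F = False ✓
k ^ r ^ w = F ^ F ^ T = True ✓
m ^ w = F ^ T = True ✓
k ^ w = F ^ T = True ✓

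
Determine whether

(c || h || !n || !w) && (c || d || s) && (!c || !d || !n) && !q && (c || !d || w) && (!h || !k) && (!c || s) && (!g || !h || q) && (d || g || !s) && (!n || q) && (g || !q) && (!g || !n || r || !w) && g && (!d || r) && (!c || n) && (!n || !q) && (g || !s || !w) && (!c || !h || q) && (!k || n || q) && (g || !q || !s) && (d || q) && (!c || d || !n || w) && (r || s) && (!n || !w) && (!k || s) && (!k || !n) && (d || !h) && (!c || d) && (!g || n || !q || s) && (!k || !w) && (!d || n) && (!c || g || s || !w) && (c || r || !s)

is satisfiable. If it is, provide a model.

No satisfying assignment exists.

Case d = True:
  (!q) forces q = False.
  (!n || q) forces n = False.
  Clause (!d || n) is falsified — contradiction.
Case d = False:
  (!q) forces q = False.
  Clause (d || q) is falsified — contradiction.
Both cases fail, so the formula is unsatisfiable.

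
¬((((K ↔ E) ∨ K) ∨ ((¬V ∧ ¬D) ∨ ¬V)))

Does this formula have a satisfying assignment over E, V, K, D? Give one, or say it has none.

E=T, V=T, K=F, D=T

  ¬((((K ↔ E) ∨ K) ∨ ((¬V ∧ ¬D) ∨ ¬V))) = True
    ((K ↔ E) ∨ K) ∨ ((¬V ∧ ¬D) ∨ ¬V) = False
      (K ↔ E) ∨ K = False
        K ↔ E = False
      (¬V ∧ ¬D) ∨ ¬V = False
        ¬V ∧ ¬D = False
          ¬V = False
          ¬D = False
        ¬V = False
The formula evaluates to True.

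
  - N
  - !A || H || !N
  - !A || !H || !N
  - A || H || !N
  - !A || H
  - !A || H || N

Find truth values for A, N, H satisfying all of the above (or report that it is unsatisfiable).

A: False, N: True, H: True

Unit clause (N) forces N = True.
Try A = True:
  (!A || H || !N) forces H = True.
  clause (!A || !H || !N) is falsified — backtrack.
So A = False.
  then (A || H || !N) forces H = True.
All clauses satisfied.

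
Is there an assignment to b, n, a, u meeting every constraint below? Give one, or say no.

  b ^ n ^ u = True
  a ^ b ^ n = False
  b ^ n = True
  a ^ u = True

b = True, n = False, a = True, u = False

b ^ n ^ u = T ^ F ^ F = True ✓
a ^ b ^ n = T ^ T ^ F = False ✓
b ^ n = T ^ F = True ✓
a ^ u = T ^ F = True ✓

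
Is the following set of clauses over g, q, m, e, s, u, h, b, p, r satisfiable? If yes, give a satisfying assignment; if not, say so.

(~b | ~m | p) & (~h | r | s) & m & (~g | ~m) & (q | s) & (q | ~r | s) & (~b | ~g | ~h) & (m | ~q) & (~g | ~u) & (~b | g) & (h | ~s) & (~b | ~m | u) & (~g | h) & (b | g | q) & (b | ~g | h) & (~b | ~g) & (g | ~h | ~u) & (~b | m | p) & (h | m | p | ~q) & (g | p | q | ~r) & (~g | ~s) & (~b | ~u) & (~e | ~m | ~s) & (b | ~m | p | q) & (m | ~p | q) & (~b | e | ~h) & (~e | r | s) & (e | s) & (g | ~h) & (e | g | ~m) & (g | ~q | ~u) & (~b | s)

Unit clause (m) forces m = True.
In (~g | ~m) only ~g is left, so g = False.
In (~b | g) only ~b is left, so b = False.
In (b | g | q) only q is left, so q = True.
In (g | ~h) only ~h is left, so h = False.
In (e | g | ~m) only e is left, so e = True.
In (g | ~q | ~u) only ~u is left, so u = False.
In (h | ~s) only ~s is left, so s = False.
In (~e | r | s) only r is left, so r = True.
Set p = True.
All clauses satisfied.

g = False, q = True, m = True, e = True, s = False, u = False, h = False, b = False, p = True, r = True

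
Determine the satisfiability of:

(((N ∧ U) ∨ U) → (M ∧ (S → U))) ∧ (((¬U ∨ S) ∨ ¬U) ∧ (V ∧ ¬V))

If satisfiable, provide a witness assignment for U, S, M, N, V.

Case V = True: the conjunct ¬V is False.
Case V = False: the conjunct V is False.
Both cases fail — unsatisfiable.

The formula is unsatisfiable.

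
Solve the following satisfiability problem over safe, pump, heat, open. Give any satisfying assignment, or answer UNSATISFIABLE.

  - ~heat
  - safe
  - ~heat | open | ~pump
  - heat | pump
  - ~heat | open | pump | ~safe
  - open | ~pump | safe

safe = True, pump = True, heat = False, open = True

Unit clause (~heat) forces heat = False.
Unit clause (safe) forces safe = True.
In (heat | pump) only pump is left, so pump = True.
Set open = True.
All clauses satisfied.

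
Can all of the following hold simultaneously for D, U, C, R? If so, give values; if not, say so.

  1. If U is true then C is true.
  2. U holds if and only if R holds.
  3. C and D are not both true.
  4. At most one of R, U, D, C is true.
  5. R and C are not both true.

D = True, U = False, C = False, R = False

  (1) U=F ⇒ C: vacuous ✓
  (2) U=F, R=F — same ✓
  (3) C=F, D=T — not both ✓
  (4) {R, U, D, C}: 1 true — at most one ✓
  (5) R=F, C=F — not both ✓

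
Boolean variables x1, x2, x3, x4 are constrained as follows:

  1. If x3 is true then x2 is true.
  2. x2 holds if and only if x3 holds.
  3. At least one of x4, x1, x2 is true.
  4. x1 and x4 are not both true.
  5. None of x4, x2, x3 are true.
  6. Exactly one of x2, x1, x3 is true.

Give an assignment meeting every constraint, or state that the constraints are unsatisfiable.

x1 = True; x2 = False; x3 = False; x4 = False

  (1) x3=F ⇒ x2: vacuous ✓
  (2) x2=F, x3=F — same ✓
  (3) {x4, x1, x2}: 1 true — at least one ✓
  (4) x1=T, x4=F — not both ✓
  (5) {x4, x2, x3}: 0 true — none ✓
  (6) {x2, x1, x3}: 1 true — exactly one ✓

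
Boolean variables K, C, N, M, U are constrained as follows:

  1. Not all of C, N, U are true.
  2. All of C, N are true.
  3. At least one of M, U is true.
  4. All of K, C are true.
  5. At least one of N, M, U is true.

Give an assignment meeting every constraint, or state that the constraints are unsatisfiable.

K = True, C = True, N = True, M = True, U = False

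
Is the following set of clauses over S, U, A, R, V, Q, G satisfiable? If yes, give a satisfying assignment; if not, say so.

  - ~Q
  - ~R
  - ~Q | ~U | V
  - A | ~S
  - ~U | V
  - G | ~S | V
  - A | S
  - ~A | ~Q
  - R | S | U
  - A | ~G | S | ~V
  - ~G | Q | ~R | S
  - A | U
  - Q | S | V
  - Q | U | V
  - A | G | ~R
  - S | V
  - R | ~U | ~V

Unit clause (~Q) forces Q = False.
Unit clause (~R) forces R = False.
Try S = False:
  (A | S) forces A = True.
  (R | S | U) forces U = True.
  (~U | V) forces V = True.
  clause (R | ~U | ~V) is falsified — backtrack.
So S = True.
  then (A | ~S) forces A = True.
Try U = True:
  (~U | V) forces V = True.
  clause (R | ~U | ~V) is falsified — backtrack.
So U = False.
  then (Q | U | V) forces V = True.
Set G = True.
All clauses satisfied.

S: True, U: False, A: True, R: False, V: True, Q: False, G: True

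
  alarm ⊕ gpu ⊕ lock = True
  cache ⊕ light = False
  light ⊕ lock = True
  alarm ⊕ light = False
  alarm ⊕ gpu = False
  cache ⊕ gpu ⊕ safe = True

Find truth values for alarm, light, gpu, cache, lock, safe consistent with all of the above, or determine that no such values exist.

alarm = False; light = False; gpu = False; cache = False; lock = True; safe = True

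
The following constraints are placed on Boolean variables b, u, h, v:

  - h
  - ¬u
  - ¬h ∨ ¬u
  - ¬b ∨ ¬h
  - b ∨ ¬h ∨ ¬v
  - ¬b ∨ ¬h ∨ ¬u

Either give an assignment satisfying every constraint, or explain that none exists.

b = False, u = False, h = True, v = False

Unit clause (h) forces h = True.
Unit clause (¬u) forces u = False.
In (¬b ∨ ¬h) only ¬b is left, so b = False.
In (b ∨ ¬h ∨ ¬v) only ¬v is left, so v = False.
Check each clause:
  (h): h holds.
  (¬u): ¬u holds.
  (¬h ∨ ¬u): ¬u holds.
  (¬b ∨ ¬h): ¬b holds.
  (b ∨ ¬h ∨ ¬v): ¬v holds.
  (¬b ∨ ¬h ∨ ¬u): ¬b holds.
All clauses satisfied.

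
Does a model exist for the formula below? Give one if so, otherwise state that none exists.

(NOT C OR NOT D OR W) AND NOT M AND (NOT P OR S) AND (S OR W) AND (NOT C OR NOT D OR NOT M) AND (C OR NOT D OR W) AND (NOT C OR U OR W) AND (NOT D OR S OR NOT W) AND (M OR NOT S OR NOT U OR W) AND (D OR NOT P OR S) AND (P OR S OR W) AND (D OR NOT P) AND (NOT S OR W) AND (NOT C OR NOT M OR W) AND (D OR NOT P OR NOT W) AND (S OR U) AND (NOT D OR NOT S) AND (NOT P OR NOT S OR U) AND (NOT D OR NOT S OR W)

Unit clause (NOT M) forces M = False.
Set S = False.
  then (NOT P OR S) forces P = False.
  then (S OR W) forces W = True.
  then (NOT D OR S OR NOT W) forces D = False.
  then (S OR U) forces U = True.
Set C = False.
All clauses satisfied.

S=F; W=T; U=T; P=F; M=F; C=F; D=F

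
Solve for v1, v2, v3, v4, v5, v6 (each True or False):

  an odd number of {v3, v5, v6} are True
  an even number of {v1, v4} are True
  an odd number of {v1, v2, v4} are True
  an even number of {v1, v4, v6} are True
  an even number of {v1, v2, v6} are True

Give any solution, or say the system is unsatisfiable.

v1=T, v2=T, v3=F, v4=T, v5=T, v6=F

{v3, v5, v6}: 1 true → odd ✓
{v1, v4}: 2 true → even ✓
{v1, v2, v4}: 3 true → odd ✓
{v1, v4, v6}: 2 true → even ✓
{v1, v2, v6}: 2 true → even ✓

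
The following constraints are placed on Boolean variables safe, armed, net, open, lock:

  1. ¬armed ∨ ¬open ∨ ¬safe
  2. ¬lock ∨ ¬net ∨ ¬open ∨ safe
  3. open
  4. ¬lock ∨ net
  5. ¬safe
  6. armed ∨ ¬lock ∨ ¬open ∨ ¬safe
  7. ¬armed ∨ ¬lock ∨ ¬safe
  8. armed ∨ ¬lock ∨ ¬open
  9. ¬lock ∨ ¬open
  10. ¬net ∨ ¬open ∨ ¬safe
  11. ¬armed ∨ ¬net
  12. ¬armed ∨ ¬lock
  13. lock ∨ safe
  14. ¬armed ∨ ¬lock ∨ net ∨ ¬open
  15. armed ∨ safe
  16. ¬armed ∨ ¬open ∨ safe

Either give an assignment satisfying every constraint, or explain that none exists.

UNSATISFIABLE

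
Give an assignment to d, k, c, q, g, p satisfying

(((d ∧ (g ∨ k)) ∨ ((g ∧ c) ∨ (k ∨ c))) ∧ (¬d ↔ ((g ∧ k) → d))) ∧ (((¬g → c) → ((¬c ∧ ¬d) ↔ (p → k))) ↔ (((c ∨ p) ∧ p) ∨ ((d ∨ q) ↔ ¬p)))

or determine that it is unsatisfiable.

d=F, k=F, c=T, q=T, g=F, p=T

  ((d ∧ (g ∨ k)) ∨ ((g ∧ c) ∨ (k ∨ c))) ∧ (¬d ↔ ((g ∧ k) → d)) = True
    (d ∧ (g ∨ k)) ∨ ((g ∧ c) ∨ (k ∨ c)) = True
      d ∧ (g ∨ k) = False
        g ∨ k = False
      (g ∧ c) ∨ (k ∨ c) = True
        g ∧ c = False
        k ∨ c = True
    ¬d ↔ ((g ∧ k) → d) = True
      ¬d = True
      (g ∧ k) → d = True
        g ∧ k = False
  ((¬g → c) → ((¬c ∧ ¬d) ↔ (p → k))) ↔ (((c ∨ p) ∧ p) ∨ ((d ∨ q) ↔ ¬p)) = True
    (¬g → c) → ((¬c ∧ ¬d) ↔ (p → k)) = True
      ¬g → c = True
        ¬g = True
      (¬c ∧ ¬d) ↔ (p → k) = True
        ¬c ∧ ¬d = False
          ¬c = False
          ¬d = True
        p → k = False
    ((c ∨ p) ∧ p) ∨ ((d ∨ q) ↔ ¬p) = True
      (c ∨ p) ∧ p = True
        c ∨ p = True
      (d ∨ q) ↔ ¬p = False
        d ∨ q = True
        ¬p = False
Both conjuncts True, so the formula holds.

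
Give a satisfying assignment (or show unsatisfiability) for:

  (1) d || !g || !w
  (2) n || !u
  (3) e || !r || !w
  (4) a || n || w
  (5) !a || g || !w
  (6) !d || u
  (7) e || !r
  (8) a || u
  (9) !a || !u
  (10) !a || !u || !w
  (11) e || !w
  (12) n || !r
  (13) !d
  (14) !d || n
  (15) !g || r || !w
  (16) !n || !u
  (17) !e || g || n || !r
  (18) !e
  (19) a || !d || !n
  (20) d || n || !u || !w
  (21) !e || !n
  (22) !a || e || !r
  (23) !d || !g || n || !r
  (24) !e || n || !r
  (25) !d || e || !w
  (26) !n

r = False, w = False, a = True, g = False, e = False, d = False, n = False, u = False

Unit clause (!d) forces d = False.
Unit clause (!e) forces e = False.
Unit clause (!n) forces n = False.
In (n || !u) only !u is left, so u = False.
In (e || !r) only !r is left, so r = False.
In (a || u) only a is left, so a = True.
In (e || !w) only !w is left, so w = False.
Set g = False.
All clauses satisfied.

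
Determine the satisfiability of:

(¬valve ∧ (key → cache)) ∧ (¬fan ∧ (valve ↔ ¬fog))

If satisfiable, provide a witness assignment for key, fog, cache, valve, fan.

key: False, fog: True, cache: False, valve: False, fan: False

  ¬valve ∧ (key → cache) = True
    ¬valve = True
    key → cache = True
  ¬fan ∧ (valve ↔ ¬fog) = True
    ¬fan = True
    valve ↔ ¬fog = True
      ¬fog = False
Both conjuncts True, so the formula holds.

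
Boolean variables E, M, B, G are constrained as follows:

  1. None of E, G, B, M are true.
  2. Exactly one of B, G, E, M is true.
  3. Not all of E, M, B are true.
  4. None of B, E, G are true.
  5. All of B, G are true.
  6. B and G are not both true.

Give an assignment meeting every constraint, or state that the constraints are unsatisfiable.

No satisfying assignment exists.

Case B = True:
  Constraint (1) is violated (B=T) — contradiction.
Case B = False:
  Constraint (5) is violated (B=F) — contradiction.
Both cases fail — unsatisfiable.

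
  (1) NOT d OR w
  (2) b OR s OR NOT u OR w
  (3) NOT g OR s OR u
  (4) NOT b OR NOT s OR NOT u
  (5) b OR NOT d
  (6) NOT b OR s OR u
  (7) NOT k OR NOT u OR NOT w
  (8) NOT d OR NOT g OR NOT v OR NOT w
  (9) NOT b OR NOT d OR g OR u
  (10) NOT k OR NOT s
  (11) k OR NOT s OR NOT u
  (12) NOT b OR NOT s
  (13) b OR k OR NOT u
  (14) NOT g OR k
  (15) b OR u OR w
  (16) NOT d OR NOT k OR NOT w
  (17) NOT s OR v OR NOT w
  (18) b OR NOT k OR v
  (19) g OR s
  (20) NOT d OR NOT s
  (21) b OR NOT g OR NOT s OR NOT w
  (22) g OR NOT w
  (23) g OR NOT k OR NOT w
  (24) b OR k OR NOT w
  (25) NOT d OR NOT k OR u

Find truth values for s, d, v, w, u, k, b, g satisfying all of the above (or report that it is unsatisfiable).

s=F, d=F, v=F, w=F, u=T, k=T, b=T, g=T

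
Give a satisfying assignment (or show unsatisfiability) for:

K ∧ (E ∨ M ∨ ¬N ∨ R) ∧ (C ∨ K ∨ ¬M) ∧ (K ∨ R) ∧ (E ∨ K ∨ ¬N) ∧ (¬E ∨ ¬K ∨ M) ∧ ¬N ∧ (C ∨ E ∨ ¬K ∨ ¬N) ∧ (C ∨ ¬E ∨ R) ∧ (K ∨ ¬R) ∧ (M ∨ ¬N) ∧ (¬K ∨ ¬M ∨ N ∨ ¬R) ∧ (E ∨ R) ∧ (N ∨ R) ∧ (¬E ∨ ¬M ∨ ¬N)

K: True, C: True, M: False, E: False, N: False, R: True

Unit clause (K) forces K = True.
Unit clause (¬N) forces N = False.
In (N ∨ R) only R is left, so R = True.
In (¬K ∨ ¬M ∨ N ∨ ¬R) only ¬M is left, so M = False.
In (¬E ∨ ¬K ∨ M) only ¬E is left, so E = False.
Set C = True.
All clauses satisfied.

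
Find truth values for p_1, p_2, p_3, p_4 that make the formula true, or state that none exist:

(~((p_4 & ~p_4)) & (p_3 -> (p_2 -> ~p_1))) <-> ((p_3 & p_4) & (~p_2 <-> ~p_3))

p_1=T; p_2=T; p_3=T; p_4=F

  (~((p_4 & ~p_4)) & (p_3 -> (p_2 -> ~p_1))) <-> ((p_3 & p_4) & (~p_2 <-> ~p_3)) = True
    ~((p_4 & ~p_4)) & (p_3 -> (p_2 -> ~p_1)) = False
      ~((p_4 & ~p_4)) = True
        p_4 & ~p_4 = False
          ~p_4 = True
      p_3 -> (p_2 -> ~p_1) = False
        p_2 -> ~p_1 = False
          ~p_1 = False
    (p_3 & p_4) & (~p_2 <-> ~p_3) = False
      p_3 & p_4 = False
      ~p_2 <-> ~p_3 = True
        ~p_2 = False
        ~p_3 = False
The formula evaluates to True.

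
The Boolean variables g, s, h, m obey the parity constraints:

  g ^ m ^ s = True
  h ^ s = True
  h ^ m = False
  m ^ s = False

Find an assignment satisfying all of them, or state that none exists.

No satisfying assignment exists.

Adding constraints 2, 3, 4 mod 2: every variable appears an even number of times on the left, so the left side is 0.
But the right sides sum to 1 (mod 2). 0 ≠ 1 — the system is inconsistent.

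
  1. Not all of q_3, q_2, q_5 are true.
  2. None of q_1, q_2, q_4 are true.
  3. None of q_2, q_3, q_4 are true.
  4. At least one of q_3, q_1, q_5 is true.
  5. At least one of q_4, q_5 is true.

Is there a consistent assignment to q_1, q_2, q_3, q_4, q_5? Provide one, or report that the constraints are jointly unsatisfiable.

q_1: False, q_2: False, q_3: False, q_4: False, q_5: True

  (1) {q_3, q_2, q_5}: 1/3 true — not all ✓
  (2) {q_1, q_2, q_4}: 0 true — none ✓
  (3) {q_2, q_3, q_4}: 0 true — none ✓
  (4) {q_3, q_1, q_5}: 1 true — at least one ✓
  (5) {q_4, q_5}: 1 true — at least one ✓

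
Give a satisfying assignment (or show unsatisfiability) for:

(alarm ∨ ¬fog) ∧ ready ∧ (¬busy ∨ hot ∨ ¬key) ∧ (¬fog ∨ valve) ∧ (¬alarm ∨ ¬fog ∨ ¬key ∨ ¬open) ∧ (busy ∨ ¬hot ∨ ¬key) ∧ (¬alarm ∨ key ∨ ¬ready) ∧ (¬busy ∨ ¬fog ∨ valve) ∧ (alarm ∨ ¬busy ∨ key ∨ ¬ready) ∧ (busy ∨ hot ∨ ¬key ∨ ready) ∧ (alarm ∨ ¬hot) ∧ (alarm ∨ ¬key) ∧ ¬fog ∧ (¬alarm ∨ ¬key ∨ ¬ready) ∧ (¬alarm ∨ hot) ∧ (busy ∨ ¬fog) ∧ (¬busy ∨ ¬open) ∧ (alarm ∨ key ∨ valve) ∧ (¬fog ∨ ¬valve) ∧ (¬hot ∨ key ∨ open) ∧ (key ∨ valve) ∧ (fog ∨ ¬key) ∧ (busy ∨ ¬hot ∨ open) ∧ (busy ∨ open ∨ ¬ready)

alarm=F, fog=F, hot=F, key=F, valve=T, busy=F, ready=T, open=T

Unit clause (ready) forces ready = True.
Unit clause (¬fog) forces fog = False.
In (fog ∨ ¬key) only ¬key is left, so key = False.
In (¬alarm ∨ key ∨ ¬ready) only ¬alarm is left, so alarm = False.
In (alarm ∨ ¬busy ∨ key ∨ ¬ready) only ¬busy is left, so busy = False.
In (alarm ∨ ¬hot) only ¬hot is left, so hot = False.
In (alarm ∨ key ∨ valve) only valve is left, so valve = True.
In (busy ∨ open ∨ ¬ready) only open is left, so open = True.
All clauses satisfied.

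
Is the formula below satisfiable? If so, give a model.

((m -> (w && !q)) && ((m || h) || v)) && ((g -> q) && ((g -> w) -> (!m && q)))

v = False, q = True, g = True, h = True, m = False, w = True

  (m -> (w && !q)) && ((m || h) || v) = True
    m -> (w && !q) = True
      w && !q = False
        !q = False
    (m || h) || v = True
      m || h = True
  (g -> q) && ((g -> w) -> (!m && q)) = True
    g -> q = True
    (g -> w) -> (!m && q) = True
      g -> w = True
      !m && q = True
        !m = True
Both conjuncts True, so the formula holds.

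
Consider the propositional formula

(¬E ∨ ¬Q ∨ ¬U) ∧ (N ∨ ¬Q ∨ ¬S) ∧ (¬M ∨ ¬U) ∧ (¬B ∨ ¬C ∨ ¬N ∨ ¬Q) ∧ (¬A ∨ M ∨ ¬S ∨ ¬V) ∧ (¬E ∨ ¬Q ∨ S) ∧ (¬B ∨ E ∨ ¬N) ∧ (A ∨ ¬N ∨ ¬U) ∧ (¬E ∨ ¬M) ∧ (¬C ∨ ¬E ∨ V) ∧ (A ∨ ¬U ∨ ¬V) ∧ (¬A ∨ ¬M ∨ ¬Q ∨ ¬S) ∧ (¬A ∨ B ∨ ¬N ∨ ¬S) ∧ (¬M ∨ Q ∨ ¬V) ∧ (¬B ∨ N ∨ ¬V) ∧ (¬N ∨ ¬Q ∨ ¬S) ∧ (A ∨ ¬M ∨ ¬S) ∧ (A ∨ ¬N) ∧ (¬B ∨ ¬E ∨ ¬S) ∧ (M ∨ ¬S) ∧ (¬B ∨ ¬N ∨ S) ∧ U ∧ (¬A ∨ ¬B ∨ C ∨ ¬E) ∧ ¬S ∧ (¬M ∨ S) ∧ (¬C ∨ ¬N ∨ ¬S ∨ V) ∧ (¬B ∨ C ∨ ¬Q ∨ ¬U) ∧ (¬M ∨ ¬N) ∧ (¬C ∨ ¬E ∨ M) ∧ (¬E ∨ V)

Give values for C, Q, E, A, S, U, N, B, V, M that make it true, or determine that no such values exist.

Unit clause (U) forces U = True.
Unit clause (¬S) forces S = False.
In (¬M ∨ S) only ¬M is left, so M = False.
Set C = True.
  then (¬C ∨ ¬E ∨ M) forces E = False.
Set Q = True.
Set A = False.
  then (A ∨ ¬N ∨ ¬U) forces N = False.
  then (A ∨ ¬U ∨ ¬V) forces V = False.
Set B = True.
All clauses satisfied.

C=T, Q=T, E=F, A=F, S=F, U=T, N=F, B=T, V=F, M=F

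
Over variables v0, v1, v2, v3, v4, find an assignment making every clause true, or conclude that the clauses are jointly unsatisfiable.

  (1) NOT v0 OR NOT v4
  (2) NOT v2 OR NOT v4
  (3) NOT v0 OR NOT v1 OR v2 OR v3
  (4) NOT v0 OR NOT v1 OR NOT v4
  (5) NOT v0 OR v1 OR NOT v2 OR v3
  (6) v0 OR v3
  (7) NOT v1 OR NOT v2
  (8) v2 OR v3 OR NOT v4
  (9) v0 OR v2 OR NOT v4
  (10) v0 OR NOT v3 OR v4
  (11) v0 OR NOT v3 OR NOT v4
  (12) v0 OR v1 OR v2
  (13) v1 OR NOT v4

Try v0 = False:
  (v0 OR v3) forces v3 = True.
  (v0 OR NOT v3 OR v4) forces v4 = True.
  clause (v0 OR NOT v3 OR NOT v4) is falsified — backtrack.
So v0 = True.
  then (NOT v0 OR NOT v4) forces v4 = False.
Set v1 = False.
Set v2 = False.
Set v3 = False.
All clauses satisfied.

v0: True, v1: False, v2: False, v3: False, v4: False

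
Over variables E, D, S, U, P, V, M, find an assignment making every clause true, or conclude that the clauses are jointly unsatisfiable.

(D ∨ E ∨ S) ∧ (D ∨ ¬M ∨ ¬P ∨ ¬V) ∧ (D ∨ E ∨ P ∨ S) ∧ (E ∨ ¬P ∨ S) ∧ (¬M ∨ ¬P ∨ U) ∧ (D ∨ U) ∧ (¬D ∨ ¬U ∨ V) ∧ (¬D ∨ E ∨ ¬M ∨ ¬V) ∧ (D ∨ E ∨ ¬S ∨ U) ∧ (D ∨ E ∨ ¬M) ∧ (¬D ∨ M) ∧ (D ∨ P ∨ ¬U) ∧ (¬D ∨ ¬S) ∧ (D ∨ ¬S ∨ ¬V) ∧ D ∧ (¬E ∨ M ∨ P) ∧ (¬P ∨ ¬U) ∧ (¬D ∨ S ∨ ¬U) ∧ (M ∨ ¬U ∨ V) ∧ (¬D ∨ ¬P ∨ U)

E = False; D = True; S = False; U = False; P = False; V = False; M = True

Unit clause (D) forces D = True.
In (¬D ∨ M) only M is left, so M = True.
In (¬D ∨ ¬S) only ¬S is left, so S = False.
In (¬D ∨ S ∨ ¬U) only ¬U is left, so U = False.
In (¬D ∨ ¬P ∨ U) only ¬P is left, so P = False.
Set E = False.
  then (¬D ∨ E ∨ ¬M ∨ ¬V) forces V = False.
All clauses satisfied.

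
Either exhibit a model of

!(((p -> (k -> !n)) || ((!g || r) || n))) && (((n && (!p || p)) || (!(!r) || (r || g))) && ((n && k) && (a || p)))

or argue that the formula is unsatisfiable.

The conjunct !(((p -> (k -> !n)) || ((!g || r) || n))) is unsatisfiable on its own:
  n = True: this becomes !(((p -> !k) || True)) = False.
  n = False: this becomes !((True || (!g || r))) = False.
So the whole conjunction is unsatisfiable.

Unsatisfiable — no assignment works.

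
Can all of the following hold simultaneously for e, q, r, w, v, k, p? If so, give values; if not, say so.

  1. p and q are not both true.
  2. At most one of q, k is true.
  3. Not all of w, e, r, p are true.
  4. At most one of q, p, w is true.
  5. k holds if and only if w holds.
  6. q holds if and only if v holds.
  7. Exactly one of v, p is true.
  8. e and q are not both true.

e = False, q = True, r = True, w = False, v = True, k = False, p = False

  (1) p=F, q=T — not both ✓
  (2) {q, k}: 1 true — at most one ✓
  (3) {w, e, r, p}: 1/4 true — not all ✓
  (4) {q, p, w}: 1 true — at most one ✓
  (5) k=F, w=F — same ✓
  (6) q=T, v=T — same ✓
  (7) {v, p}: 1 true — exactly one ✓
  (8) e=F, q=T — not both ✓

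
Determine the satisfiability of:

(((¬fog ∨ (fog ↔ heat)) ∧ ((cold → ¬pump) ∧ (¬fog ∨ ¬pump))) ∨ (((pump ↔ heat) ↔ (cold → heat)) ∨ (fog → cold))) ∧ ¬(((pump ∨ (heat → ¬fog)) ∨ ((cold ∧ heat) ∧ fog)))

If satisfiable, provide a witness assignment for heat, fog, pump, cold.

heat = True; fog = True; pump = False; cold = False

  ((¬fog ∨ (fog ↔ heat)) ∧ ((cold → ¬pump) ∧ (¬fog ∨ ¬pump))) ∨ (((pump ↔ heat) ↔ (cold → heat)) ∨ (fog → cold)) = True
    (¬fog ∨ (fog ↔ heat)) ∧ ((cold → ¬pump) ∧ (¬fog ∨ ¬pump)) = True
      ¬fog ∨ (fog ↔ heat) = True
        ¬fog = False
        fog ↔ heat = True
      (cold → ¬pump) ∧ (¬fog ∨ ¬pump) = True
        cold → ¬pump = True
          ¬pump = True
        ¬fog ∨ ¬pump = True
          ¬fog = False
          ¬pump = True
    ((pump ↔ heat) ↔ (cold → heat)) ∨ (fog → cold) = False
      (pump ↔ heat) ↔ (cold → heat) = False
        pump ↔ heat = False
        cold → heat = True
      fog → cold = False
  ¬(((pump ∨ (heat → ¬fog)) ∨ ((cold ∧ heat) ∧ fog))) = True
    (pump ∨ (heat → ¬fog)) ∨ ((cold ∧ heat) ∧ fog) = False
      pump ∨ (heat → ¬fog) = False
        heat → ¬fog = False
          ¬fog = False
      (cold ∧ heat) ∧ fog = False
        cold ∧ heat = False
Both conjuncts True, so the formula holds.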